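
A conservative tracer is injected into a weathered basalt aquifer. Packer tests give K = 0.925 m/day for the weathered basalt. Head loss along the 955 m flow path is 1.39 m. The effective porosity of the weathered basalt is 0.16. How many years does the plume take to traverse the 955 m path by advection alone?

Hydraulic gradient i = Δh / L = 1.39 / 955 = 0.001455.
Darcy flux q = K · i = 0.9250 × 0.001455 = 0.001346 m/day.
Seepage velocity v = q / n_e = 0.001346 / 0.16 = 0.008415 m/day.
Travel time t = L / v = 955 / 0.008415 = 1.135e+05 days = 310.7 years.

311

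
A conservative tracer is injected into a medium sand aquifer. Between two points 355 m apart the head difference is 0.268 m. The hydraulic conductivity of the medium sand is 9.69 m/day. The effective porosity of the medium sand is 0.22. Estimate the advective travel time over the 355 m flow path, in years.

Hydraulic gradient i = Δh / L = 0.268 / 355 = 0.0007549.
Darcy flux q = K · i = 9.690 × 0.0007549 = 0.007315 m/day.
Seepage velocity v = q / n_e = 0.007315 / 0.22 = 0.03325 m/day.
Travel time t = L / v = 355 / 0.03325 = 10676 days = 29.23 years.

29.2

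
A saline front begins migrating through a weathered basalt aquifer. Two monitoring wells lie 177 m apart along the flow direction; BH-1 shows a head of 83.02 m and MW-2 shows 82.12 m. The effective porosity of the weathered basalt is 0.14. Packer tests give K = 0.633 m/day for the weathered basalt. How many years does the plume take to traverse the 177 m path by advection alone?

21.1

Hydraulic gradient i = (83.02 − 82.12) / 177 = 0.9 / 177 = 0.005085.
Darcy flux q = K · i = 0.6330 × 0.005085 = 0.003219 m/day.
Seepage velocity v = q / n_e = 0.003219 / 0.14 = 0.02299 m/day.
Travel time t = L / v = 177 / 0.02299 = 7699 days = 21.08 years.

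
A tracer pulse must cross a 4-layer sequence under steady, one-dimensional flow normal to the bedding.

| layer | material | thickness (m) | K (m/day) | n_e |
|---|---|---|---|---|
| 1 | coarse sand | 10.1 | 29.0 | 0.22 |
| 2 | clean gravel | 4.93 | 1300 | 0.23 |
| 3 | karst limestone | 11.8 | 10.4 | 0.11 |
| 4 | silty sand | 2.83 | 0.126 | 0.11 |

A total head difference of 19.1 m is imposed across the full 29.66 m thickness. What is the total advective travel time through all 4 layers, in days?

6.23

With flow normal to the layers, continuity requires the same specific discharge q through every layer.
Σ(b_i/K_i) = 10.1/29.0 + 4.93/1300 + 11.8/10.4 + 2.83/0.126 = 23.95 d.
q = Δh / Σ(b_i/K_i) = 19.1 / 23.95 = 0.7976 m/day.
In each layer the seepage velocity is v_i = q/n_i, so the layer transit time is t_i = b_i·n_i / q:
  layer 1 (coarse sand): t_1 = 10.1 × 0.22 / 0.7976 = 2.786 d
  layer 2 (clean gravel): t_2 = 4.93 × 0.23 / 0.7976 = 1.422 d
  layer 3 (karst limestone): t_3 = 11.8 × 0.11 / 0.7976 = 1.627 d
  layer 4 (silty sand): t_4 = 2.83 × 0.11 / 0.7976 = 0.3903 d
Total t = Σ t_i = 6.225 days.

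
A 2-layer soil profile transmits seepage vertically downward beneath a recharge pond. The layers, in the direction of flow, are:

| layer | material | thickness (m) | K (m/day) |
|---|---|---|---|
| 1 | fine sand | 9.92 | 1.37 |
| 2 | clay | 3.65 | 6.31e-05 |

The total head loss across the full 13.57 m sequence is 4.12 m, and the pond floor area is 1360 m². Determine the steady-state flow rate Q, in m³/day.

Flow is perpendicular to layering, so the layers act in series and the equivalent K is the thickness-weighted harmonic mean.
Total thickness L = 9.92 + 3.65 = 13.57 m.
Σ(b_i/K_i) = 9.92/1.37 + 3.65/6.31e-05 = 57852 d.
K_eq = L / Σ(b_i/K_i) = 13.57 / 57852 = 0.0002346 m/day.
Q = K_eq · A · (Δh/L) = 0.0002346 × 1360 × (4.12/13.57) = 0.09685 m³/day.

0.0969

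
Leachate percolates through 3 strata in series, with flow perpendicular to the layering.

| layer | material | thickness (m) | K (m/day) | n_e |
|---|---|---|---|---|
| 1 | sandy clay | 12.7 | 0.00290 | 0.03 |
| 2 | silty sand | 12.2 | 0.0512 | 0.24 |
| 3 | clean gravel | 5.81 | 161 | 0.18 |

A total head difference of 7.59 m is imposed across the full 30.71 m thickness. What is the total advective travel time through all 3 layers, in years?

With flow normal to the layers, continuity requires the same specific discharge q through every layer.
Σ(b_i/K_i) = 12.7/0.00290 + 12.2/0.0512 + 5.81/161 = 4618 d.
q = Δh / Σ(b_i/K_i) = 7.59 / 4618 = 0.001644 m/day.
In each layer the seepage velocity is v_i = q/n_i, so the layer transit time is t_i = b_i·n_i / q:
  layer 1 (sandy clay): t_1 = 12.7 × 0.03 / 0.001644 = 231.8 d
  layer 2 (silty sand): t_2 = 12.2 × 0.24 / 0.001644 = 1781 d
  layer 3 (clean gravel): t_3 = 5.81 × 0.18 / 0.001644 = 636.2 d
Total t = Σ t_i = 2649 days = 7.254 years.

7.25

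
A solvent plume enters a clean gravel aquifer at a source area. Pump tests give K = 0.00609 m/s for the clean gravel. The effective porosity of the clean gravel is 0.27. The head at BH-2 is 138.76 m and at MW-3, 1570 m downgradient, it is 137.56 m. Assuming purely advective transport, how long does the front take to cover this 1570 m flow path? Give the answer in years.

Convert K: 0.00609 m/s × 86400 = 526.2 m/day.
Hydraulic gradient i = (138.76 − 137.56) / 1570 = 1.2 / 1570 = 0.0007643.
Darcy flux q = K · i = 526.2 × 0.0007643 = 0.4022 m/day.
Seepage velocity v = q / n_e = 0.4022 / 0.27 = 1.490 m/day.
Travel time t = L / v = 1570 / 1.490 = 1054 days = 2.886 years.

2.89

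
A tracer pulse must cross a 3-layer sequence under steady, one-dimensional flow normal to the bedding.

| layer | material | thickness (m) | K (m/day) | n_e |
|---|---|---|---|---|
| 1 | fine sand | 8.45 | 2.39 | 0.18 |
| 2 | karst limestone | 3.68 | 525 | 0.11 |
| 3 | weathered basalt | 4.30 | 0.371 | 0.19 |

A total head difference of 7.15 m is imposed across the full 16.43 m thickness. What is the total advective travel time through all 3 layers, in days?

5.81

With flow normal to the layers, continuity requires the same specific discharge q through every layer.
Σ(b_i/K_i) = 8.45/2.39 + 3.68/525 + 4.30/0.371 = 15.13 d.
q = Δh / Σ(b_i/K_i) = 7.15 / 15.13 = 0.4725 m/day.
In each layer the seepage velocity is v_i = q/n_i, so the layer transit time is t_i = b_i·n_i / q:
  layer 1 (fine sand): t_1 = 8.45 × 0.18 / 0.4725 = 3.219 d
  layer 2 (karst limestone): t_2 = 3.68 × 0.11 / 0.4725 = 0.8568 d
  layer 3 (weathered basalt): t_3 = 4.30 × 0.19 / 0.4725 = 1.729 d
Total t = Σ t_i = 5.805 days.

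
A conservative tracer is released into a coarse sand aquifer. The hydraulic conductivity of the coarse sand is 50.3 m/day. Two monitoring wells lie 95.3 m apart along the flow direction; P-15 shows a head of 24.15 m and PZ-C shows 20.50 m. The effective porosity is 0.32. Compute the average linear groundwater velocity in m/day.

Hydraulic gradient i = (24.15 − 20.50) / 95.3 = 3.65 / 95.3 = 0.03830.
Darcy flux q = K · i = 50.30 × 0.03830 = 1.926 m/day.
Seepage velocity v = q / n_e = 1.926 / 0.32 = 6.020 m/day.

6.02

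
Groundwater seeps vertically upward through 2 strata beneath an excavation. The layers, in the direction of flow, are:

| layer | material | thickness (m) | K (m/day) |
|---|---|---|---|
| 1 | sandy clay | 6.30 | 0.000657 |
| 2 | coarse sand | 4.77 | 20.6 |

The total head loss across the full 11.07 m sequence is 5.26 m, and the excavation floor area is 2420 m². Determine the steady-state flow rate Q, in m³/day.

Flow is perpendicular to layering, so the layers act in series and the equivalent K is the thickness-weighted harmonic mean.
Total thickness L = 6.30 + 4.77 = 11.07 m.
Σ(b_i/K_i) = 6.30/0.000657 + 4.77/20.6 = 9589 d.
K_eq = L / Σ(b_i/K_i) = 11.07 / 9589 = 0.001154 m/day.
Q = K_eq · A · (Δh/L) = 0.001154 × 2420 × (5.26/11.07) = 1.327 m³/day.

1.33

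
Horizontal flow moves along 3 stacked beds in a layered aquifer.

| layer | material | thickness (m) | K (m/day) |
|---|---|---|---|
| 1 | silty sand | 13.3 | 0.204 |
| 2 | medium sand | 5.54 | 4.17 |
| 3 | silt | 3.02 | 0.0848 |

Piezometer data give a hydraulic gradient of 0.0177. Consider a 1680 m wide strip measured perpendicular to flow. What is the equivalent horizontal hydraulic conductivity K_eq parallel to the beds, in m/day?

1.19

Flow is parallel to layering, so each bed carries its own Darcy discharge and the transmissivities add.
Σ(K_i·b_i) = 0.204×13.3 + 4.17×5.54 + 0.0848×3.02 = 26.07 m²/day.
Total thickness b = 21.86 m, so K_eq = Σ(K_i·b_i)/b = 1.193 m/day.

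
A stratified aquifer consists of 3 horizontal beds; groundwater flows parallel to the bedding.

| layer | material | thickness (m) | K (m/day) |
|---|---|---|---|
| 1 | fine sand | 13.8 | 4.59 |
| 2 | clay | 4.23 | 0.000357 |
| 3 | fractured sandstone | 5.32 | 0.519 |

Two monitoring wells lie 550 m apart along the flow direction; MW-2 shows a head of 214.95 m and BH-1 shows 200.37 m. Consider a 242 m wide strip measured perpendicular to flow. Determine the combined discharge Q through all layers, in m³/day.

Flow is parallel to layering, so each bed carries its own Darcy discharge and the transmissivities add.
Σ(K_i·b_i) = 4.59×13.8 + 0.000357×4.23 + 0.519×5.32 = 66.10 m²/day.
Hydraulic gradient i = (214.95 − 200.37) / 550 = 14.58 / 550 = 0.02651.
Q = Σ(K_i·b_i) · W · i = 66.10 × 242 × 0.02651 = 424.1 m³/day.

424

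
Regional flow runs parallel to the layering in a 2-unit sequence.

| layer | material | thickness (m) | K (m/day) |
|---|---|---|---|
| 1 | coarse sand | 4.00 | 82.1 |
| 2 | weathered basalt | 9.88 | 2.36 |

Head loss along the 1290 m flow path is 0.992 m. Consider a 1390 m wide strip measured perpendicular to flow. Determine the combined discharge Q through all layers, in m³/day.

Flow is parallel to layering, so each bed carries its own Darcy discharge and the transmissivities add.
Σ(K_i·b_i) = 82.1×4.00 + 2.36×9.88 = 351.7 m²/day.
Hydraulic gradient i = Δh / L = 0.992 / 1290 = 0.0007690.
Q = Σ(K_i·b_i) · W · i = 351.7 × 1390 × 0.0007690 = 375.9 m³/day.

376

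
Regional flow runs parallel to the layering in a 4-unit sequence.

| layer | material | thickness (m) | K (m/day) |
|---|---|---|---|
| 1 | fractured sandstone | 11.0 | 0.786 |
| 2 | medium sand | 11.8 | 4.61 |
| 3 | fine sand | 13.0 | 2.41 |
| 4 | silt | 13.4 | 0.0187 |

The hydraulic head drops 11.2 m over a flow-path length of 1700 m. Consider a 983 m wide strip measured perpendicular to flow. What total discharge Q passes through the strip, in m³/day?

613

Flow is parallel to layering, so each bed carries its own Darcy discharge and the transmissivities add.
Σ(K_i·b_i) = 0.786×11.0 + 4.61×11.8 + 2.41×13.0 + 0.0187×13.4 = 94.62 m²/day.
Hydraulic gradient i = Δh / L = 11.2 / 1700 = 0.006588.
Q = Σ(K_i·b_i) · W · i = 94.62 × 983 × 0.006588 = 612.8 m³/day.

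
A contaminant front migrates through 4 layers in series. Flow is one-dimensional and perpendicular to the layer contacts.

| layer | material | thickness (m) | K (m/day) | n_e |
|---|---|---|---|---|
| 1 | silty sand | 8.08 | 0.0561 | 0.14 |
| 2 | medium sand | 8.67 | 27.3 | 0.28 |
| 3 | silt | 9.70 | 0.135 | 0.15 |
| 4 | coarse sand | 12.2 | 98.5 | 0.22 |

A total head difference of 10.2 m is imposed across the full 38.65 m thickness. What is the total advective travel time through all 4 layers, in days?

163

With flow normal to the layers, continuity requires the same specific discharge q through every layer.
Σ(b_i/K_i) = 8.08/0.0561 + 8.67/27.3 + 9.70/0.135 + 12.2/98.5 = 216.3 d.
q = Δh / Σ(b_i/K_i) = 10.2 / 216.3 = 0.04715 m/day.
In each layer the seepage velocity is v_i = q/n_i, so the layer transit time is t_i = b_i·n_i / q:
  layer 1 (silty sand): t_1 = 8.08 × 0.14 / 0.04715 = 23.99 d
  layer 2 (medium sand): t_2 = 8.67 × 0.28 / 0.04715 = 51.48 d
  layer 3 (silt): t_3 = 9.70 × 0.15 / 0.04715 = 30.86 d
  layer 4 (coarse sand): t_4 = 12.2 × 0.22 / 0.04715 = 56.92 d
Total t = Σ t_i = 163.3 days.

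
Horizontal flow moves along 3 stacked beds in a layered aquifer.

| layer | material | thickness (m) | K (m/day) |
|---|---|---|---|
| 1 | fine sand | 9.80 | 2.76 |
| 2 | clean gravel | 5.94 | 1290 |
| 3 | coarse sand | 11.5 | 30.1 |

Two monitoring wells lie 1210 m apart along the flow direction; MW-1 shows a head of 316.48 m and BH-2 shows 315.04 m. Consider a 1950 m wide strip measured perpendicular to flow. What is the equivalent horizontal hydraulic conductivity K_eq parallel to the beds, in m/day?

295

Flow is parallel to layering, so each bed carries its own Darcy discharge and the transmissivities add.
Σ(K_i·b_i) = 2.76×9.80 + 1290×5.94 + 30.1×11.5 = 8036 m²/day.
Total thickness b = 27.24 m, so K_eq = Σ(K_i·b_i)/b = 295.0 m/day.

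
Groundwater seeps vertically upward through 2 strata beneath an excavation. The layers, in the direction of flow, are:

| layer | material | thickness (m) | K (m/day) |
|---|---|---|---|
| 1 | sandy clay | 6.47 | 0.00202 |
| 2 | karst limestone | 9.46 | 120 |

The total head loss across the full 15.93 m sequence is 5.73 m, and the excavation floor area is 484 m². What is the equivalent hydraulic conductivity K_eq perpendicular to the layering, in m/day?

0.00497

Flow is perpendicular to layering, so the layers act in series and the equivalent K is the thickness-weighted harmonic mean.
Total thickness L = 6.47 + 9.46 = 15.93 m.
Σ(b_i/K_i) = 6.47/0.00202 + 9.46/120 = 3203 d.
K_eq = L / Σ(b_i/K_i) = 15.93 / 3203 = 0.004973 m/day.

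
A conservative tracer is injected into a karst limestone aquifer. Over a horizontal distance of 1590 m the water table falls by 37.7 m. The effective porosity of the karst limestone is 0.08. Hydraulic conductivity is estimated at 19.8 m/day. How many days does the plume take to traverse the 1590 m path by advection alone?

271

Hydraulic gradient i = Δh / L = 37.7 / 1590 = 0.02371.
Darcy flux q = K · i = 19.80 × 0.02371 = 0.4695 m/day.
Seepage velocity v = q / n_e = 0.4695 / 0.08 = 5.868 m/day.
Travel time t = L / v = 1590 / 5.868 = 270.9 days.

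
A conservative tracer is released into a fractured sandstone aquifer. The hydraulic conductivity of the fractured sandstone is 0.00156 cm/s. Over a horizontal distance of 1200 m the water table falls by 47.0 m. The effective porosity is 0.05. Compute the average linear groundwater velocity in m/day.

Convert K: 0.00156 cm/s × 864 = 1.348 m/day.
Hydraulic gradient i = Δh / L = 47.0 / 1200 = 0.03917.
Darcy flux q = K · i = 1.348 × 0.03917 = 0.05279 m/day.
Seepage velocity v = q / n_e = 0.05279 / 0.05 = 1.056 m/day.

1.06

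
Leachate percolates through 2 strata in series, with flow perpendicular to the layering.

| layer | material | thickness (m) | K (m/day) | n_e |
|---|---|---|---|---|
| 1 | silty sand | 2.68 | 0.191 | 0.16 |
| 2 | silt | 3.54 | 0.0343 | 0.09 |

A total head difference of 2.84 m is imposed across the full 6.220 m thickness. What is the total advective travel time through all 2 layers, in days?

With flow normal to the layers, continuity requires the same specific discharge q through every layer.
Σ(b_i/K_i) = 2.68/0.191 + 3.54/0.0343 = 117.2 d.
q = Δh / Σ(b_i/K_i) = 2.84 / 117.2 = 0.02422 m/day.
In each layer the seepage velocity is v_i = q/n_i, so the layer transit time is t_i = b_i·n_i / q:
  layer 1 (silty sand): t_1 = 2.68 × 0.16 / 0.02422 = 17.70 d
  layer 2 (silt): t_2 = 3.54 × 0.09 / 0.02422 = 13.15 d
Total t = Σ t_i = 30.85 days.

30.9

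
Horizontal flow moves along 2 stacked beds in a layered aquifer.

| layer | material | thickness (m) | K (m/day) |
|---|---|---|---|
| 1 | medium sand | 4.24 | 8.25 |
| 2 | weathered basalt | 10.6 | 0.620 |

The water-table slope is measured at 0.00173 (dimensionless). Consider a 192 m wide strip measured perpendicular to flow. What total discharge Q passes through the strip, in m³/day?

Flow is parallel to layering, so each bed carries its own Darcy discharge and the transmissivities add.
Σ(K_i·b_i) = 8.25×4.24 + 0.620×10.6 = 41.55 m²/day.
Hydraulic gradient i = 0.00173.
Q = Σ(K_i·b_i) · W · i = 41.55 × 192 × 0.001730 = 13.80 m³/day.

13.8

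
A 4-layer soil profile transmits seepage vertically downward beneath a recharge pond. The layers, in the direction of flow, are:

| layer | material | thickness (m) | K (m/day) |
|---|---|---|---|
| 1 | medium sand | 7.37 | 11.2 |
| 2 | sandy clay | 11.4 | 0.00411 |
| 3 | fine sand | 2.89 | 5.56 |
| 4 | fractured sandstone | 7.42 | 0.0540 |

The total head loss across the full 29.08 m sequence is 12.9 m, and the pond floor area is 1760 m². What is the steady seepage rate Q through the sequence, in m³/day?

Flow is perpendicular to layering, so the layers act in series and the equivalent K is the thickness-weighted harmonic mean.
Total thickness L = 7.37 + 11.4 + 2.89 + 7.42 = 29.08 m.
Σ(b_i/K_i) = 7.37/11.2 + 11.4/0.00411 + 2.89/5.56 + 7.42/0.0540 = 2912 d.
K_eq = L / Σ(b_i/K_i) = 29.08 / 2912 = 0.009985 m/day.
Q = K_eq · A · (Δh/L) = 0.009985 × 1760 × (12.9/29.08) = 7.796 m³/day.

7.80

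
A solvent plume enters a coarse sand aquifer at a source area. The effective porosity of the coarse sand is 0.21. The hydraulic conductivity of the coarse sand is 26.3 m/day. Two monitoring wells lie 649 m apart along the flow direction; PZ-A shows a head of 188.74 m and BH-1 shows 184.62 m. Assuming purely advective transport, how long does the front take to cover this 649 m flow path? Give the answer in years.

2.23

Hydraulic gradient i = (188.74 − 184.62) / 649 = 4.12 / 649 = 0.006348.
Darcy flux q = K · i = 26.30 × 0.006348 = 0.1670 m/day.
Seepage velocity v = q / n_e = 0.1670 / 0.21 = 0.7950 m/day.
Travel time t = L / v = 649 / 0.7950 = 816.3 days = 2.235 years.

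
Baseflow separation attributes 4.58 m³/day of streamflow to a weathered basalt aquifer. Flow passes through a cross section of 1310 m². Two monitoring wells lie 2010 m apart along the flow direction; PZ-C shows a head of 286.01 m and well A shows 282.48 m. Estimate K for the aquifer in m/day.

1.99

Hydraulic gradient i = (286.01 − 282.48) / 2010 = 3.53 / 2010 = 0.001756.
From Q = K·A·i, K = Q / (A·i) = 4.58 / (1310 × 0.001756) = 1.991 m/day.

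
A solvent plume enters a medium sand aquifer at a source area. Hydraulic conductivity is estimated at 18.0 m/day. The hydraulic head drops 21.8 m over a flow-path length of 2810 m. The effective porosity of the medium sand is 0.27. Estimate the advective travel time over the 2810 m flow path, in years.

Hydraulic gradient i = Δh / L = 21.8 / 2810 = 0.007758.
Darcy flux q = K · i = 18.00 × 0.007758 = 0.1396 m/day.
Seepage velocity v = q / n_e = 0.1396 / 0.27 = 0.5172 m/day.
Travel time t = L / v = 2810 / 0.5172 = 5433 days = 14.88 years.

14.9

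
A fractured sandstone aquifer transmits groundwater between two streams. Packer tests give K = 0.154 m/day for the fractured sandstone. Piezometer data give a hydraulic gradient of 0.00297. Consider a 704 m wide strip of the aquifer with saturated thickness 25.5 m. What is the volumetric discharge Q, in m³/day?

Cross-sectional area A = 704 × 25.5 = 17952 m².
Hydraulic gradient i = 0.00297.
Darcy's law: Q = K · A · i = 0.1540 × 17952 × 0.002970 = 8.211 m³/day.

8.21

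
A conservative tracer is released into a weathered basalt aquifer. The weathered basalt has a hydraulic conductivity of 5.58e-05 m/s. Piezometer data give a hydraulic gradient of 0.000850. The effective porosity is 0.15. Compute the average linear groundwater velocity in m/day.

Convert K: 5.58e-05 m/s × 86400 = 4.821 m/day.
Hydraulic gradient i = 0.000850.
Darcy flux q = K · i = 4.821 × 0.0008500 = 0.004098 m/day.
Seepage velocity v = q / n_e = 0.004098 / 0.15 = 0.02732 m/day.

0.0273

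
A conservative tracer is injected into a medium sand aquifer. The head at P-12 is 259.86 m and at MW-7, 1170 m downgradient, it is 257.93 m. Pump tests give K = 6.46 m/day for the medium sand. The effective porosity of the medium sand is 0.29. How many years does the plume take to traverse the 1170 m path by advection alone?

87.2

Hydraulic gradient i = (259.86 − 257.93) / 1170 = 1.93 / 1170 = 0.001650.
Darcy flux q = K · i = 6.460 × 0.001650 = 0.01066 m/day.
Seepage velocity v = q / n_e = 0.01066 / 0.29 = 0.03675 m/day.
Travel time t = L / v = 1170 / 0.03675 = 31841 days = 87.17 years.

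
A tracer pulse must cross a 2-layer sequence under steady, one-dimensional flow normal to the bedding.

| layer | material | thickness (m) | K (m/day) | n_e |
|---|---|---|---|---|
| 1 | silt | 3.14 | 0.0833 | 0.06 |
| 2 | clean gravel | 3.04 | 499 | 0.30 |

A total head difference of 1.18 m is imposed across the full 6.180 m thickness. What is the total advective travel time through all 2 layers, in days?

With flow normal to the layers, continuity requires the same specific discharge q through every layer.
Σ(b_i/K_i) = 3.14/0.0833 + 3.04/499 = 37.70 d.
q = Δh / Σ(b_i/K_i) = 1.18 / 37.70 = 0.03130 m/day.
In each layer the seepage velocity is v_i = q/n_i, so the layer transit time is t_i = b_i·n_i / q:
  layer 1 (silt): t_1 = 3.14 × 0.06 / 0.03130 = 6.019 d
  layer 2 (clean gravel): t_2 = 3.04 × 0.30 / 0.03130 = 29.14 d
Total t = Σ t_i = 35.16 days.

35.2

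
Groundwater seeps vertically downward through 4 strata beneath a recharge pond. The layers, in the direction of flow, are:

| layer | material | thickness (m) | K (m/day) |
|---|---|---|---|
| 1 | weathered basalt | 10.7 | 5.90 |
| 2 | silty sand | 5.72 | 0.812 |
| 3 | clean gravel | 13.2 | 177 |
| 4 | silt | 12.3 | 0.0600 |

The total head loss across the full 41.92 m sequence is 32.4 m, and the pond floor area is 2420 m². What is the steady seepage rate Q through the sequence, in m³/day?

367

Flow is perpendicular to layering, so the layers act in series and the equivalent K is the thickness-weighted harmonic mean.
Total thickness L = 10.7 + 5.72 + 13.2 + 12.3 = 41.92 m.
Σ(b_i/K_i) = 10.7/5.90 + 5.72/0.812 + 13.2/177 + 12.3/0.0600 = 213.9 d.
K_eq = L / Σ(b_i/K_i) = 41.92 / 213.9 = 0.1959 m/day.
Q = K_eq · A · (Δh/L) = 0.1959 × 2420 × (32.4/41.92) = 366.5 m³/day.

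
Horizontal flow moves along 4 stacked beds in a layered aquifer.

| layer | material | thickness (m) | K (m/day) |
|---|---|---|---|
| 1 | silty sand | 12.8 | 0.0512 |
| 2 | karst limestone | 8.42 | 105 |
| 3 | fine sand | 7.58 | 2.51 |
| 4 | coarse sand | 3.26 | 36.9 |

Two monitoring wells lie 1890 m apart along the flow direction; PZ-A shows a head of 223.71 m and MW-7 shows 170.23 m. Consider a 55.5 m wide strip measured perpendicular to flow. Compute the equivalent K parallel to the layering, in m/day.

Flow is parallel to layering, so each bed carries its own Darcy discharge and the transmissivities add.
Σ(K_i·b_i) = 0.0512×12.8 + 105×8.42 + 2.51×7.58 + 36.9×3.26 = 1024 m²/day.
Total thickness b = 32.06 m, so K_eq = Σ(K_i·b_i)/b = 31.94 m/day.

31.9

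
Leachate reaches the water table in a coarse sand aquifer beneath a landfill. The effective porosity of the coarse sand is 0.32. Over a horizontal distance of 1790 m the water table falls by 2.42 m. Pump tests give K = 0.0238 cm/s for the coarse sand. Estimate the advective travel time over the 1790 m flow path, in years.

Convert K: 0.0238 cm/s × 864 = 20.56 m/day.
Hydraulic gradient i = Δh / L = 2.42 / 1790 = 0.001352.
Darcy flux q = K · i = 20.56 × 0.001352 = 0.02780 m/day.
Seepage velocity v = q / n_e = 0.02780 / 0.32 = 0.08688 m/day.
Travel time t = L / v = 1790 / 0.08688 = 20604 days = 56.41 years.

56.4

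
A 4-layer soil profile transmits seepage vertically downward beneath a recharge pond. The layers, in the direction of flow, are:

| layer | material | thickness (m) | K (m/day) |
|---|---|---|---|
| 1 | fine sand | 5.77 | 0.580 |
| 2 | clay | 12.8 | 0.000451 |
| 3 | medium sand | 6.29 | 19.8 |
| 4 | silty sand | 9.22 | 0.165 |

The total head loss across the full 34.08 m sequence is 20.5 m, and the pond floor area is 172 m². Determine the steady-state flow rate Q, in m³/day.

Flow is perpendicular to layering, so the layers act in series and the equivalent K is the thickness-weighted harmonic mean.
Total thickness L = 5.77 + 12.8 + 6.29 + 9.22 = 34.08 m.
Σ(b_i/K_i) = 5.77/0.580 + 12.8/0.000451 + 6.29/19.8 + 9.22/0.165 = 28448 d.
K_eq = L / Σ(b_i/K_i) = 34.08 / 28448 = 0.001198 m/day.
Q = K_eq · A · (Δh/L) = 0.001198 × 172 × (20.5/34.08) = 0.1239 m³/day.

0.124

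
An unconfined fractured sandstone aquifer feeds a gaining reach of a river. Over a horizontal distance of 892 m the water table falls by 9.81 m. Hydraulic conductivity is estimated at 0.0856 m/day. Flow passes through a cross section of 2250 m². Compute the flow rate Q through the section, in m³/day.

Hydraulic gradient i = Δh / L = 9.81 / 892 = 0.01100.
Darcy's law: Q = K · A · i = 0.08560 × 2250 × 0.01100 = 2.118 m³/day.

2.12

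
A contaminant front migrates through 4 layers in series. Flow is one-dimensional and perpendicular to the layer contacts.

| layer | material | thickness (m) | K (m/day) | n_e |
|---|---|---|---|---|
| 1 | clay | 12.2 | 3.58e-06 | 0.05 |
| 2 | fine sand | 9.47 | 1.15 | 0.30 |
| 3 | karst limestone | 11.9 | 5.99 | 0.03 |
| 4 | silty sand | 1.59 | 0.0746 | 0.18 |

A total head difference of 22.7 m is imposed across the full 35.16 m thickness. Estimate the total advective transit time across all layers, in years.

1680

With flow normal to the layers, continuity requires the same specific discharge q through every layer.
Σ(b_i/K_i) = 12.2/3.58e-06 + 9.47/1.15 + 11.9/5.99 + 1.59/0.0746 = 3.408e+06 d.
q = Δh / Σ(b_i/K_i) = 22.7 / 3.408e+06 = 6.661e-06 m/day.
In each layer the seepage velocity is v_i = q/n_i, so the layer transit time is t_i = b_i·n_i / q:
  layer 1 (clay): t_1 = 12.2 × 0.05 / 6.661e-06 = 91577 d
  layer 2 (fine sand): t_2 = 9.47 × 0.30 / 6.661e-06 = 4.265e+05 d
  layer 3 (karst limestone): t_3 = 11.9 × 0.03 / 6.661e-06 = 53595 d
  layer 4 (silty sand): t_4 = 1.59 × 0.18 / 6.661e-06 = 42966 d
Total t = Σ t_i = 6.146e+05 days = 1683 years.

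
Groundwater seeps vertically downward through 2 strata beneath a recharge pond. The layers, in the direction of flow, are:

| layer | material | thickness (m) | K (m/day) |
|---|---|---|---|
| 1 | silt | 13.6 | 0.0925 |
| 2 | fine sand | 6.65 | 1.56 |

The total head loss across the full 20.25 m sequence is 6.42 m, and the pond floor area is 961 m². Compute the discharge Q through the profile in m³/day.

Flow is perpendicular to layering, so the layers act in series and the equivalent K is the thickness-weighted harmonic mean.
Total thickness L = 13.6 + 6.65 = 20.25 m.
Σ(b_i/K_i) = 13.6/0.0925 + 6.65/1.56 = 151.3 d.
K_eq = L / Σ(b_i/K_i) = 20.25 / 151.3 = 0.1338 m/day.
Q = K_eq · A · (Δh/L) = 0.1338 × 961 × (6.42/20.25) = 40.78 m³/day.

40.8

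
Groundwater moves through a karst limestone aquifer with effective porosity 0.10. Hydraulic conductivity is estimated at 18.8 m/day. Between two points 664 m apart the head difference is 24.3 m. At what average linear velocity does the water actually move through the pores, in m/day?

Hydraulic gradient i = Δh / L = 24.3 / 664 = 0.03660.
Darcy flux q = K · i = 18.80 × 0.03660 = 0.6880 m/day.
Seepage velocity v = q / n_e = 0.6880 / 0.10 = 6.880 m/day.

6.88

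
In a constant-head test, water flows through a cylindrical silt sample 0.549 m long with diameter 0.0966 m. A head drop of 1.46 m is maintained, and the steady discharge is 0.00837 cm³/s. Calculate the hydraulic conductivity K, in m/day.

0.0371

Cross-sectional area A = π·(d/2)² = π × (0.0966/2)² = 0.007329 m².
Convert discharge: 0.00837 cm³/s = 8.370e-09 m³/s.
Darcy's law rearranged: K = Q·L / (A·Δh) = 8.370e-09 × 0.549 / (0.007329 × 1.46) = 4.294e-07 m/s = 0.03710 m/day.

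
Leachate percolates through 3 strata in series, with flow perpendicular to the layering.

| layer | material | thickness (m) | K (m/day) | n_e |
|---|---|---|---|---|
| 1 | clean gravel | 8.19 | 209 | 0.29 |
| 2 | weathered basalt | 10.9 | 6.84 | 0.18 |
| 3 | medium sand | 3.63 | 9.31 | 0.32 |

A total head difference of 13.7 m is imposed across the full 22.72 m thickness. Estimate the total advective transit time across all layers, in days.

0.812

With flow normal to the layers, continuity requires the same specific discharge q through every layer.
Σ(b_i/K_i) = 8.19/209 + 10.9/6.84 + 3.63/9.31 = 2.023 d.
q = Δh / Σ(b_i/K_i) = 13.7 / 2.023 = 6.773 m/day.
In each layer the seepage velocity is v_i = q/n_i, so the layer transit time is t_i = b_i·n_i / q:
  layer 1 (clean gravel): t_1 = 8.19 × 0.29 / 6.773 = 0.3507 d
  layer 2 (weathered basalt): t_2 = 10.9 × 0.18 / 6.773 = 0.2897 d
  layer 3 (medium sand): t_3 = 3.63 × 0.32 / 6.773 = 0.1715 d
Total t = Σ t_i = 0.8118 days.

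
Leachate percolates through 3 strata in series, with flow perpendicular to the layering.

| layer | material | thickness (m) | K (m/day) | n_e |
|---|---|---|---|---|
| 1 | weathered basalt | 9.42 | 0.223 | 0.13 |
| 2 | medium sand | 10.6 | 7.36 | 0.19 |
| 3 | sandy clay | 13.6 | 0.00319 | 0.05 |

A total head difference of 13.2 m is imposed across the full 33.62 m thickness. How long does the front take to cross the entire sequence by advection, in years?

3.50

With flow normal to the layers, continuity requires the same specific discharge q through every layer.
Σ(b_i/K_i) = 9.42/0.223 + 10.6/7.36 + 13.6/0.00319 = 4307 d.
q = Δh / Σ(b_i/K_i) = 13.2 / 4307 = 0.003065 m/day.
In each layer the seepage velocity is v_i = q/n_i, so the layer transit time is t_i = b_i·n_i / q:
  layer 1 (weathered basalt): t_1 = 9.42 × 0.13 / 0.003065 = 399.6 d
  layer 2 (medium sand): t_2 = 10.6 × 0.19 / 0.003065 = 657.1 d
  layer 3 (sandy clay): t_3 = 13.6 × 0.05 / 0.003065 = 221.9 d
Total t = Σ t_i = 1279 days = 3.501 years.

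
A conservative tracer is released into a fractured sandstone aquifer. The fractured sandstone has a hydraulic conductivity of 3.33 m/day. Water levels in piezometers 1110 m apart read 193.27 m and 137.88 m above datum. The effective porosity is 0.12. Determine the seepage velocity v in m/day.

1.38

Hydraulic gradient i = (193.27 − 137.88) / 1110 = 55.39 / 1110 = 0.04990.
Darcy flux q = K · i = 3.330 × 0.04990 = 0.1662 m/day.
Seepage velocity v = q / n_e = 0.1662 / 0.12 = 1.385 m/day.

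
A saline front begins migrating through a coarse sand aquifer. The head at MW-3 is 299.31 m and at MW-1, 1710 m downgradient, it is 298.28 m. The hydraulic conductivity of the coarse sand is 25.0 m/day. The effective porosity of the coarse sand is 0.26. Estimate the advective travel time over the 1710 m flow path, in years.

80.8

Hydraulic gradient i = (299.31 − 298.28) / 1710 = 1.03 / 1710 = 0.0006023.
Darcy flux q = K · i = 25.00 × 0.0006023 = 0.01506 m/day.
Seepage velocity v = q / n_e = 0.01506 / 0.26 = 0.05792 m/day.
Travel time t = L / v = 1710 / 0.05792 = 29525 days = 80.83 years.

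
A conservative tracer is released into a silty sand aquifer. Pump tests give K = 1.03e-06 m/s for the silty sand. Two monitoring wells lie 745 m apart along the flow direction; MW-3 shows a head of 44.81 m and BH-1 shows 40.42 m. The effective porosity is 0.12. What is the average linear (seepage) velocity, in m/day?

Convert K: 1.03e-06 m/s × 86400 = 0.08899 m/day.
Hydraulic gradient i = (44.81 − 40.42) / 745 = 4.39 / 745 = 0.005893.
Darcy flux q = K · i = 0.08899 × 0.005893 = 0.0005244 m/day.
Seepage velocity v = q / n_e = 0.0005244 / 0.12 = 0.004370 m/day.

0.00437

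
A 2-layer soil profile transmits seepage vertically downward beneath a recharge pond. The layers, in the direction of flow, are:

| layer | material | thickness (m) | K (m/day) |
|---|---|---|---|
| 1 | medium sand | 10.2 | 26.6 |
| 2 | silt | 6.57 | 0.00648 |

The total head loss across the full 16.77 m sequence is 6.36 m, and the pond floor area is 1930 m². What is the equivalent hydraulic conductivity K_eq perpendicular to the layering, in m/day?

0.0165

Flow is perpendicular to layering, so the layers act in series and the equivalent K is the thickness-weighted harmonic mean.
Total thickness L = 10.2 + 6.57 = 16.77 m.
Σ(b_i/K_i) = 10.2/26.6 + 6.57/0.00648 = 1014 d.
K_eq = L / Σ(b_i/K_i) = 16.77 / 1014 = 0.01653 m/day.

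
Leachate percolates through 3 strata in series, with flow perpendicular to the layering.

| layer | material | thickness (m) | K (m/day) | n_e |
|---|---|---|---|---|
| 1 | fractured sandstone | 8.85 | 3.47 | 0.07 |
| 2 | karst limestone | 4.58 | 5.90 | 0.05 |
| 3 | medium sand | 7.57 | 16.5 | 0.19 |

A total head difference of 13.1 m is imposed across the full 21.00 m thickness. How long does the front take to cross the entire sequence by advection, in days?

With flow normal to the layers, continuity requires the same specific discharge q through every layer.
Σ(b_i/K_i) = 8.85/3.47 + 4.58/5.90 + 7.57/16.5 = 3.785 d.
q = Δh / Σ(b_i/K_i) = 13.1 / 3.785 = 3.461 m/day.
In each layer the seepage velocity is v_i = q/n_i, so the layer transit time is t_i = b_i·n_i / q:
  layer 1 (fractured sandstone): t_1 = 8.85 × 0.07 / 3.461 = 0.1790 d
  layer 2 (karst limestone): t_2 = 4.58 × 0.05 / 3.461 = 0.06617 d
  layer 3 (medium sand): t_3 = 7.57 × 0.19 / 3.461 = 0.4156 d
Total t = Σ t_i = 0.6608 days.

0.661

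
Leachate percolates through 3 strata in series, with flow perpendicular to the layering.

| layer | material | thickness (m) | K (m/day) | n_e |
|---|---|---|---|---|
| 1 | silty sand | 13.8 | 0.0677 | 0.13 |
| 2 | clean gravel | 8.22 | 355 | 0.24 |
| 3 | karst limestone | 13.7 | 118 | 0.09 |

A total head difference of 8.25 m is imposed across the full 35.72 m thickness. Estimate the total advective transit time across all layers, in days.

124

With flow normal to the layers, continuity requires the same specific discharge q through every layer.
Σ(b_i/K_i) = 13.8/0.0677 + 8.22/355 + 13.7/118 = 204.0 d.
q = Δh / Σ(b_i/K_i) = 8.25 / 204.0 = 0.04045 m/day.
In each layer the seepage velocity is v_i = q/n_i, so the layer transit time is t_i = b_i·n_i / q:
  layer 1 (silty sand): t_1 = 13.8 × 0.13 / 0.04045 = 44.36 d
  layer 2 (clean gravel): t_2 = 8.22 × 0.24 / 0.04045 = 48.78 d
  layer 3 (karst limestone): t_3 = 13.7 × 0.09 / 0.04045 = 30.49 d
Total t = Σ t_i = 123.6 days.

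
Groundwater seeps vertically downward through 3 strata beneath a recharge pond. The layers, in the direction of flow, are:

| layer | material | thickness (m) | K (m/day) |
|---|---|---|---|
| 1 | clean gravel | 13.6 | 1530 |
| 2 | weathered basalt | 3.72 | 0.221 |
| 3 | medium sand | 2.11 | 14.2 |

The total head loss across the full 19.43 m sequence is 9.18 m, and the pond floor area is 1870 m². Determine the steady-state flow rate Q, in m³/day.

Flow is perpendicular to layering, so the layers act in series and the equivalent K is the thickness-weighted harmonic mean.
Total thickness L = 13.6 + 3.72 + 2.11 = 19.43 m.
Σ(b_i/K_i) = 13.6/1530 + 3.72/0.221 + 2.11/14.2 = 16.99 d.
K_eq = L / Σ(b_i/K_i) = 19.43 / 16.99 = 1.144 m/day.
Q = K_eq · A · (Δh/L) = 1.144 × 1870 × (9.18/19.43) = 1010 m³/day.

1010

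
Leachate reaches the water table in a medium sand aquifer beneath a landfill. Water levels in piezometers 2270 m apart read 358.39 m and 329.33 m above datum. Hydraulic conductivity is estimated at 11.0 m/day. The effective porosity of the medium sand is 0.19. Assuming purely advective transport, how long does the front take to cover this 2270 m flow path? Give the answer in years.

Hydraulic gradient i = (358.39 − 329.33) / 2270 = 29.06 / 2270 = 0.01280.
Darcy flux q = K · i = 11.00 × 0.01280 = 0.1408 m/day.
Seepage velocity v = q / n_e = 0.1408 / 0.19 = 0.7412 m/day.
Travel time t = L / v = 2270 / 0.7412 = 3063 days = 8.385 years.

8.39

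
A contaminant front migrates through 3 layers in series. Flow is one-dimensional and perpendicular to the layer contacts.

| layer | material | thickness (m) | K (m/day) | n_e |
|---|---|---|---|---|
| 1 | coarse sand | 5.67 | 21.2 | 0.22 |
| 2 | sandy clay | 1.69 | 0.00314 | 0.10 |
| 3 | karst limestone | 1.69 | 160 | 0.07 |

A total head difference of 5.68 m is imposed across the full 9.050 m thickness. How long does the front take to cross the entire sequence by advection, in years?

With flow normal to the layers, continuity requires the same specific discharge q through every layer.
Σ(b_i/K_i) = 5.67/21.2 + 1.69/0.00314 + 1.69/160 = 538.5 d.
q = Δh / Σ(b_i/K_i) = 5.68 / 538.5 = 0.01055 m/day.
In each layer the seepage velocity is v_i = q/n_i, so the layer transit time is t_i = b_i·n_i / q:
  layer 1 (coarse sand): t_1 = 5.67 × 0.22 / 0.01055 = 118.3 d
  layer 2 (sandy clay): t_2 = 1.69 × 0.10 / 0.01055 = 16.02 d
  layer 3 (karst limestone): t_3 = 1.69 × 0.07 / 0.01055 = 11.22 d
Total t = Σ t_i = 145.5 days = 0.3984 years.

0.398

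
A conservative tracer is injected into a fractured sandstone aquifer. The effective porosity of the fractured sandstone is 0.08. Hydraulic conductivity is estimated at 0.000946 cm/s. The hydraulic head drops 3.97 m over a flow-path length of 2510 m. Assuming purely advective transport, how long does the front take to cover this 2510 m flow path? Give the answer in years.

425

Convert K: 0.000946 cm/s × 864 = 0.8173 m/day.
Hydraulic gradient i = Δh / L = 3.97 / 2510 = 0.001582.
Darcy flux q = K · i = 0.8173 × 0.001582 = 0.001293 m/day.
Seepage velocity v = q / n_e = 0.001293 / 0.08 = 0.01616 m/day.
Travel time t = L / v = 2510 / 0.01616 = 1.553e+05 days = 425.3 years.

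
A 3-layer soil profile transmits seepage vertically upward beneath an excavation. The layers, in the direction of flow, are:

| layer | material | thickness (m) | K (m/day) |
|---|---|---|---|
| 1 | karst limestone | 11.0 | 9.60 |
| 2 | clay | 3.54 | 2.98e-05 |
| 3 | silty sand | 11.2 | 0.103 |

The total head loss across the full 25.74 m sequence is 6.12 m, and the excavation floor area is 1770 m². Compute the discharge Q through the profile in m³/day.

Flow is perpendicular to layering, so the layers act in series and the equivalent K is the thickness-weighted harmonic mean.
Total thickness L = 11.0 + 3.54 + 11.2 = 25.74 m.
Σ(b_i/K_i) = 11.0/9.60 + 3.54/2.98e-05 + 11.2/0.103 = 1.189e+05 d.
K_eq = L / Σ(b_i/K_i) = 25.74 / 1.189e+05 = 0.0002165 m/day.
Q = K_eq · A · (Δh/L) = 0.0002165 × 1770 × (6.12/25.74) = 0.09110 m³/day.

0.0911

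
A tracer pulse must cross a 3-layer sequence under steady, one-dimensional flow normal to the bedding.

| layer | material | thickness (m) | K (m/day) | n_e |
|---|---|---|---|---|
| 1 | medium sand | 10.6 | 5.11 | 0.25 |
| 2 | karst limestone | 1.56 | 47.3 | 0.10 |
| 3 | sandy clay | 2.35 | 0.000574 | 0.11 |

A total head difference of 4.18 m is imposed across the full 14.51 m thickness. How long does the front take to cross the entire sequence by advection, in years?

With flow normal to the layers, continuity requires the same specific discharge q through every layer.
Σ(b_i/K_i) = 10.6/5.11 + 1.56/47.3 + 2.35/0.000574 = 4096 d.
q = Δh / Σ(b_i/K_i) = 4.18 / 4096 = 0.001020 m/day.
In each layer the seepage velocity is v_i = q/n_i, so the layer transit time is t_i = b_i·n_i / q:
  layer 1 (medium sand): t_1 = 10.6 × 0.25 / 0.001020 = 2597 d
  layer 2 (karst limestone): t_2 = 1.56 × 0.10 / 0.001020 = 152.9 d
  layer 3 (sandy clay): t_3 = 2.35 × 0.11 / 0.001020 = 253.3 d
Total t = Σ t_i = 3003 days = 8.222 years.

8.22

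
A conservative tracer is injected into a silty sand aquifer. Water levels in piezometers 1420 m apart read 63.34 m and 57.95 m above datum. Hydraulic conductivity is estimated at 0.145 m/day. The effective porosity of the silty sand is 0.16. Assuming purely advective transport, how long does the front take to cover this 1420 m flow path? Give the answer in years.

1130

Hydraulic gradient i = (63.34 − 57.95) / 1420 = 5.39 / 1420 = 0.003796.
Darcy flux q = K · i = 0.1450 × 0.003796 = 0.0005504 m/day.
Seepage velocity v = q / n_e = 0.0005504 / 0.16 = 0.003440 m/day.
Travel time t = L / v = 1420 / 0.003440 = 4.128e+05 days = 1130 years.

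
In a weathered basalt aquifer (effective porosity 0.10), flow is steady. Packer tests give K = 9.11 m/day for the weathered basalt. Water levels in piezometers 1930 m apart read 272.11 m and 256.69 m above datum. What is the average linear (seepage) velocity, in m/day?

Hydraulic gradient i = (272.11 − 256.69) / 1930 = 15.42 / 1930 = 0.007990.
Darcy flux q = K · i = 9.110 × 0.007990 = 0.07279 m/day.
Seepage velocity v = q / n_e = 0.07279 / 0.10 = 0.7279 m/day.

0.728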